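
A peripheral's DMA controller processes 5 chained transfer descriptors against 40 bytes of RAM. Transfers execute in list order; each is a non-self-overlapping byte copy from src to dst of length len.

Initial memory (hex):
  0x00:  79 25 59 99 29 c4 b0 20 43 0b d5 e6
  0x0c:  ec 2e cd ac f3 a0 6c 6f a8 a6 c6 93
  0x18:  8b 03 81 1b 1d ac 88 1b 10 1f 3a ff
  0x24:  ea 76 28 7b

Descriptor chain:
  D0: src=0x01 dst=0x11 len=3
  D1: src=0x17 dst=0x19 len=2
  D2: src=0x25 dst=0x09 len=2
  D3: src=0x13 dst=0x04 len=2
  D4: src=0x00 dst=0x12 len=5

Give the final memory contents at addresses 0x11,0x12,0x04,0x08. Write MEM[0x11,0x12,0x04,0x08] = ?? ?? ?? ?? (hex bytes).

MEM[0x11,0x12,0x04,0x08] = 25 79 99 43

D0: mem[0x11..0x13] <- [25 59 99]
D1: mem[0x19..0x1a] <- [93 8b]
D2: mem[0x09..0x0a] <- [76 28]
D3: mem[0x04..0x05] <- [99 a8]
D4: mem[0x12..0x16] <- [79 25 59 99 99]
query mem[0x11]=0x25, mem[0x12]=0x79, mem[0x04]=0x99, mem[0x08]=0x43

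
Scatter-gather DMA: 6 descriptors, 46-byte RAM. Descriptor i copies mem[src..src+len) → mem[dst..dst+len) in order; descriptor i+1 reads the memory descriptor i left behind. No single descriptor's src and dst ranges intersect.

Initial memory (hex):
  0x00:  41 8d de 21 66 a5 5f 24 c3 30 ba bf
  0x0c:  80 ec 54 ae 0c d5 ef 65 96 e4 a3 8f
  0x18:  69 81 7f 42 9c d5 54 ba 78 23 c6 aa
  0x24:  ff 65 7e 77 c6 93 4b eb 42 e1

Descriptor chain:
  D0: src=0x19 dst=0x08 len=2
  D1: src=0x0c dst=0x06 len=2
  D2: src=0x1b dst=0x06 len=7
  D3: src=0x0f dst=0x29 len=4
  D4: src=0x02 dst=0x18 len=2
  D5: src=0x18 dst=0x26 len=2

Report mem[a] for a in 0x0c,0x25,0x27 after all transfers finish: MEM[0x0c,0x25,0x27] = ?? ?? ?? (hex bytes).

[0] 0x19->0x08 len=2 : 81 7f
[1] 0x0c->0x06 len=2 : 80 ec
[2] 0x1b->0x06 len=7 : 42 9c d5 54 ba 78 23
[3] 0x0f->0x29 len=4 : ae 0c d5 ef
[4] 0x02->0x18 len=2 : de 21
[5] 0x18->0x26 len=2 : de 21
query mem[0x0c]=0x23, mem[0x25]=0x65, mem[0x27]=0x21

MEM[0x0c,0x25,0x27] = 23 65 21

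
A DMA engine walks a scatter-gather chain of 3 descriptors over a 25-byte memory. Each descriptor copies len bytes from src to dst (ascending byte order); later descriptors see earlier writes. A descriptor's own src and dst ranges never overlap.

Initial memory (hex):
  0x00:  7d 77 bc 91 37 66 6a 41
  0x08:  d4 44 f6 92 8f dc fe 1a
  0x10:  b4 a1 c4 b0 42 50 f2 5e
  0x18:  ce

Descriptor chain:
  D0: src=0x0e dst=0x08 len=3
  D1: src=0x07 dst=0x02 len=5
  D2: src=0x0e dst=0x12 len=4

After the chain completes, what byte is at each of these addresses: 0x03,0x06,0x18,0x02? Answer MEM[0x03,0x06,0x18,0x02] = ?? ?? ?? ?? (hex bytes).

MEM[0x03,0x06,0x18,0x02] = fe 92 ce 41

  after D0: wrote 3B at 0x08 = fe1ab4
  after D1: wrote 5B at 0x02 = 41fe1ab492
  after D2: wrote 4B at 0x12 = fe1ab4a1
query mem[0x03]=0xfe, mem[0x06]=0x92, mem[0x18]=0xce, mem[0x02]=0x41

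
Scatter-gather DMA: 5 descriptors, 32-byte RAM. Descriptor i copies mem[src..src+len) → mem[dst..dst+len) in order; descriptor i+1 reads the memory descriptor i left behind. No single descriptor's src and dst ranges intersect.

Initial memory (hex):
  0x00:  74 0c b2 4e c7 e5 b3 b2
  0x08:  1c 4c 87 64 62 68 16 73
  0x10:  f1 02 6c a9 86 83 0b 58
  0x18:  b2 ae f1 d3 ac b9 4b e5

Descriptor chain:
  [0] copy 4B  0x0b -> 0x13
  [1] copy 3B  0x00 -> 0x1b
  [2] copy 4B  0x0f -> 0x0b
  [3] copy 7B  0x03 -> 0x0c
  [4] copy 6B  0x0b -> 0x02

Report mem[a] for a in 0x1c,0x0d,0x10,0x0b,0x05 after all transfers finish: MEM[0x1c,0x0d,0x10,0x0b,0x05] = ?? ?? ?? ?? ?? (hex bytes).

[0] 0x0b->0x13 len=4 : 64 62 68 16
[1] 0x00->0x1b len=3 : 74 0c b2
[2] 0x0f->0x0b len=4 : 73 f1 02 6c
[3] 0x03->0x0c len=7 : 4e c7 e5 b3 b2 1c 4c
[4] 0x0b->0x02 len=6 : 73 4e c7 e5 b3 b2
query mem[0x1c]=0x0c, mem[0x0d]=0xc7, mem[0x10]=0xb2, mem[0x0b]=0x73, mem[0x05]=0xe5

MEM[0x1c,0x0d,0x10,0x0b,0x05] = 0c c7 b2 73 e5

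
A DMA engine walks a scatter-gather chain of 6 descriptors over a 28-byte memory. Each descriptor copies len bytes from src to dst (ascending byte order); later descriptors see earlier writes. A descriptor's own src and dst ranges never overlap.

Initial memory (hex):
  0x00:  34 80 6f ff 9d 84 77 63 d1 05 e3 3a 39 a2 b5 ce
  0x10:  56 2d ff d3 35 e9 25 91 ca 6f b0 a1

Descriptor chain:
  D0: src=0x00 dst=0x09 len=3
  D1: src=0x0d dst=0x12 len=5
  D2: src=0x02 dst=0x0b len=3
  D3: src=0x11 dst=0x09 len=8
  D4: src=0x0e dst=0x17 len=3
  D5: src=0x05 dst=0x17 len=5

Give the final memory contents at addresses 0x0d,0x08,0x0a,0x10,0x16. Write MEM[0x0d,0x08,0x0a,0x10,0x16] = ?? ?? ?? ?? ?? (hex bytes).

MEM[0x0d,0x08,0x0a,0x10,0x16] = 56 d1 a2 ca 2d

[0] 0x00->0x09 len=3 : 34 80 6f
[1] 0x0d->0x12 len=5 : a2 b5 ce 56 2d
[2] 0x02->0x0b len=3 : 6f ff 9d
[3] 0x11->0x09 len=8 : 2d a2 b5 ce 56 2d 91 ca
[4] 0x0e->0x17 len=3 : 2d 91 ca
[5] 0x05->0x17 len=5 : 84 77 63 d1 2d
query mem[0x0d]=0x56, mem[0x08]=0xd1, mem[0x0a]=0xa2, mem[0x10]=0xca, mem[0x16]=0x2d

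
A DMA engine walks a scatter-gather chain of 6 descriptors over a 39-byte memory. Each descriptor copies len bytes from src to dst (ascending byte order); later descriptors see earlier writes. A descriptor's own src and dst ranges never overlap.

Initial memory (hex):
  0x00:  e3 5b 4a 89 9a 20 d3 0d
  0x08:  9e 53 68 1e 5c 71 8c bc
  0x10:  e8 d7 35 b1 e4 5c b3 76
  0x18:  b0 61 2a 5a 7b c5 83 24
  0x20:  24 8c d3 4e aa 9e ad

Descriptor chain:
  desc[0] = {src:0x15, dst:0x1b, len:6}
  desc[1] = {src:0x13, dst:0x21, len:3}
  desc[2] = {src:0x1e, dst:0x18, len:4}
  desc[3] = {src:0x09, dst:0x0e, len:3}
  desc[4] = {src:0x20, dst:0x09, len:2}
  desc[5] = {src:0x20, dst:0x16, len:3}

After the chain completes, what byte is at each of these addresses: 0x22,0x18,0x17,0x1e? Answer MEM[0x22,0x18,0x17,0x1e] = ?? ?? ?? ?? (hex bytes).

[0] 0x15->0x1b len=6 : 5c b3 76 b0 61 2a
[1] 0x13->0x21 len=3 : b1 e4 5c
[2] 0x1e->0x18 len=4 : b0 61 2a b1
[3] 0x09->0x0e len=3 : 53 68 1e
[4] 0x20->0x09 len=2 : 2a b1
[5] 0x20->0x16 len=3 : 2a b1 e4
query mem[0x22]=0xe4, mem[0x18]=0xe4, mem[0x17]=0xb1, mem[0x1e]=0xb0

MEM[0x22,0x18,0x17,0x1e] = e4 e4 b1 b0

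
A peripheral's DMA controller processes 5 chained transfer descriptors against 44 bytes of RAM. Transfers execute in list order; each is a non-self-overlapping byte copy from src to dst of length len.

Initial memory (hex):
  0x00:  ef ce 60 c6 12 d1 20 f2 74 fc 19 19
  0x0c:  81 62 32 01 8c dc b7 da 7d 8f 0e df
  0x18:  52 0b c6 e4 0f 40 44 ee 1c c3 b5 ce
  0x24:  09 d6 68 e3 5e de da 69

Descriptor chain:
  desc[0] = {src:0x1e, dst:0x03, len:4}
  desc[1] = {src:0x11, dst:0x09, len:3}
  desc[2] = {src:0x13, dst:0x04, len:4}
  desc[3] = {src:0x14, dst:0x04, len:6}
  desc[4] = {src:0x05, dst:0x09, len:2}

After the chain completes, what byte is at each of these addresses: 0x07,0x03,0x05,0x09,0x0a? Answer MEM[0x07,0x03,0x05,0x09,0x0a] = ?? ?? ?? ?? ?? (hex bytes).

MEM[0x07,0x03,0x05,0x09,0x0a] = df 44 8f 8f 0e

  after D0: wrote 4B at 0x03 = 44ee1cc3
  after D1: wrote 3B at 0x09 = dcb7da
  after D2: wrote 4B at 0x04 = da7d8f0e
  after D3: wrote 6B at 0x04 = 7d8f0edf520b
  after D4: wrote 2B at 0x09 = 8f0e
query mem[0x07]=0xdf, mem[0x03]=0x44, mem[0x05]=0x8f, mem[0x09]=0x8f, mem[0x0a]=0x0e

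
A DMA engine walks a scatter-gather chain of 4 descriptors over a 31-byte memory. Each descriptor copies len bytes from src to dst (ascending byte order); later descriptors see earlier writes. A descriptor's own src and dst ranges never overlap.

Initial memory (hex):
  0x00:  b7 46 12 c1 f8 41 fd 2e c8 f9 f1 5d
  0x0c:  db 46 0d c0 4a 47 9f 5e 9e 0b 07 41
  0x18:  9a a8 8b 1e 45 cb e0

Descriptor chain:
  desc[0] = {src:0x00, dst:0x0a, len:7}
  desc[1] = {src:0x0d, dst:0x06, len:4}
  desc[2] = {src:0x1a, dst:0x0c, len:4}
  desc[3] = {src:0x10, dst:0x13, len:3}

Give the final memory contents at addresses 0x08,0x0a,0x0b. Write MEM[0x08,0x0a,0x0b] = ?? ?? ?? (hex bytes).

MEM[0x08,0x0a,0x0b] = 41 b7 46

[0] 0x00->0x0a len=7 : b7 46 12 c1 f8 41 fd
[1] 0x0d->0x06 len=4 : c1 f8 41 fd
[2] 0x1a->0x0c len=4 : 8b 1e 45 cb
[3] 0x10->0x13 len=3 : fd 47 9f
query mem[0x08]=0x41, mem[0x0a]=0xb7, mem[0x0b]=0x46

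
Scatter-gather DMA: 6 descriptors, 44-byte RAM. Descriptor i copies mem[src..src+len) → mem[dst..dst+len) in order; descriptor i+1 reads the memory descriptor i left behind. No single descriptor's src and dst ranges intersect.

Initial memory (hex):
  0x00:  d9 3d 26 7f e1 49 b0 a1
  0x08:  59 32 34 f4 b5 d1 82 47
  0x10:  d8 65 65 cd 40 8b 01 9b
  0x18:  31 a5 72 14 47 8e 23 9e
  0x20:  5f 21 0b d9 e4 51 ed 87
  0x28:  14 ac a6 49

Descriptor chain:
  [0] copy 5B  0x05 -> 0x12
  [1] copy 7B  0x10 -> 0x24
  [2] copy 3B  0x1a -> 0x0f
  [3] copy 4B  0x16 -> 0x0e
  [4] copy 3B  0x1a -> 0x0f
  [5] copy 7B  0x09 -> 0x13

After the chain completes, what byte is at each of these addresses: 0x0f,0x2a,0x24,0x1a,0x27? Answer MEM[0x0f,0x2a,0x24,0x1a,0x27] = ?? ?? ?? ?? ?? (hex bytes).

#0 dst[0x12+5] := {0x49,0xb0,0xa1,0x59,0x32}
#1 dst[0x24+7] := {0xd8,0x65,0x49,0xb0,0xa1,0x59,0x32}
#2 dst[0x0f+3] := {0x72,0x14,0x47}
#3 dst[0x0e+4] := {0x32,0x9b,0x31,0xa5}
#4 dst[0x0f+3] := {0x72,0x14,0x47}
#5 dst[0x13+7] := {0x32,0x34,0xf4,0xb5,0xd1,0x32,0x72}
query mem[0x0f]=0x72, mem[0x2a]=0x32, mem[0x24]=0xd8, mem[0x1a]=0x72, mem[0x27]=0xb0

MEM[0x0f,0x2a,0x24,0x1a,0x27] = 72 32 d8 72 b0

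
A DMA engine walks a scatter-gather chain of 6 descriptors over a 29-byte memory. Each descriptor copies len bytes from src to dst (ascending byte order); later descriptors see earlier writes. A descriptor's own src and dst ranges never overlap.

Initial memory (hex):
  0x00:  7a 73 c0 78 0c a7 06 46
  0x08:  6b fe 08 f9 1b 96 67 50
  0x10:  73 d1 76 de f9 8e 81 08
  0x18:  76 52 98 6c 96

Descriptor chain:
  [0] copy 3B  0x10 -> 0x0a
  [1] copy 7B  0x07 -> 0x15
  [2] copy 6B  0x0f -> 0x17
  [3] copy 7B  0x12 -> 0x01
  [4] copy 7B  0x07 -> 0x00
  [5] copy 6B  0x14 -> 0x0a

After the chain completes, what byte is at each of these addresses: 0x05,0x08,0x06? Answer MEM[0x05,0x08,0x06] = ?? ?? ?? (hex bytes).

  after D0: wrote 3B at 0x0a = 73d176
  after D1: wrote 7B at 0x15 = 466bfe73d17696
  after D2: wrote 6B at 0x17 = 5073d176def9
  after D3: wrote 7B at 0x01 = 76def9466b5073
  after D4: wrote 7B at 0x00 = 736bfe73d17696
  after D5: wrote 6B at 0x0a = f9466b5073d1
query mem[0x05]=0x76, mem[0x08]=0x6b, mem[0x06]=0x96

MEM[0x05,0x08,0x06] = 76 6b 96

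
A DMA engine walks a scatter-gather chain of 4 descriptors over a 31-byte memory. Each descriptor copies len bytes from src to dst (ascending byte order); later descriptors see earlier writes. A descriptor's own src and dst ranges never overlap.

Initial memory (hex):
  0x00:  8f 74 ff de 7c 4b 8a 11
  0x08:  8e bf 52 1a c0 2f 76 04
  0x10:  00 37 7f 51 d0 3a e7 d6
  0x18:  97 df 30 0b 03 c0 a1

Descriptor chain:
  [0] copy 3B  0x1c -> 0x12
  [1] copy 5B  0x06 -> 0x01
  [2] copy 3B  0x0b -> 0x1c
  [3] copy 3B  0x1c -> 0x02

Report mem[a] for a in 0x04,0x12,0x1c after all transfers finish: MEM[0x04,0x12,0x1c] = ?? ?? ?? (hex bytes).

MEM[0x04,0x12,0x1c] = 2f 03 1a

D0: mem[0x12..0x14] <- [03 c0 a1]
D1: mem[0x01..0x05] <- [8a 11 8e bf 52]
D2: mem[0x1c..0x1e] <- [1a c0 2f]
D3: mem[0x02..0x04] <- [1a c0 2f]
query mem[0x04]=0x2f, mem[0x12]=0x03, mem[0x1c]=0x1a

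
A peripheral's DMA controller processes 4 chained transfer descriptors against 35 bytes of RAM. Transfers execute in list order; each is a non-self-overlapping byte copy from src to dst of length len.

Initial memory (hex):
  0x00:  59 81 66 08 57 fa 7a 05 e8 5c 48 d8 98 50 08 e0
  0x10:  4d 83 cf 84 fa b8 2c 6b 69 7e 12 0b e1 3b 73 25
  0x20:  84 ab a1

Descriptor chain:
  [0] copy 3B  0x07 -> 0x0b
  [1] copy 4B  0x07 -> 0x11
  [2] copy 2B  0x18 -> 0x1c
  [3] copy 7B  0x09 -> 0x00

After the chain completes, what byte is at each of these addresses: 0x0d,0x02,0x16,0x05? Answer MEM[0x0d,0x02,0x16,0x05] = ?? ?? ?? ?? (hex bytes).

[0] 0x07->0x0b len=3 : 05 e8 5c
[1] 0x07->0x11 len=4 : 05 e8 5c 48
[2] 0x18->0x1c len=2 : 69 7e
[3] 0x09->0x00 len=7 : 5c 48 05 e8 5c 08 e0
query mem[0x0d]=0x5c, mem[0x02]=0x05, mem[0x16]=0x2c, mem[0x05]=0x08

MEM[0x0d,0x02,0x16,0x05] = 5c 05 2c 08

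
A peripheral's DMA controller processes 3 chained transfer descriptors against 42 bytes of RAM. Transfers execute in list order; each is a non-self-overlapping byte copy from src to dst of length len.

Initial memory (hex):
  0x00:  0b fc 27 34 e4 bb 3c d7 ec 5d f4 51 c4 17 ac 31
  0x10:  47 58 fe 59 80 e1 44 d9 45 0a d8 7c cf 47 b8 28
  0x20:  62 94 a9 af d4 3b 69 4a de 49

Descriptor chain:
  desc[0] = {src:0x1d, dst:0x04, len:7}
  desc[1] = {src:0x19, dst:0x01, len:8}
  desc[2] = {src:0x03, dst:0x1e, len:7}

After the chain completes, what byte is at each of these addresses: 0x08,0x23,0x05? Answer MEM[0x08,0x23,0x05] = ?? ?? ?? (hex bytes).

[0] 0x1d->0x04 len=7 : 47 b8 28 62 94 a9 af
[1] 0x19->0x01 len=8 : 0a d8 7c cf 47 b8 28 62
[2] 0x03->0x1e len=7 : 7c cf 47 b8 28 62 a9
query mem[0x08]=0x62, mem[0x23]=0x62, mem[0x05]=0x47

MEM[0x08,0x23,0x05] = 62 62 47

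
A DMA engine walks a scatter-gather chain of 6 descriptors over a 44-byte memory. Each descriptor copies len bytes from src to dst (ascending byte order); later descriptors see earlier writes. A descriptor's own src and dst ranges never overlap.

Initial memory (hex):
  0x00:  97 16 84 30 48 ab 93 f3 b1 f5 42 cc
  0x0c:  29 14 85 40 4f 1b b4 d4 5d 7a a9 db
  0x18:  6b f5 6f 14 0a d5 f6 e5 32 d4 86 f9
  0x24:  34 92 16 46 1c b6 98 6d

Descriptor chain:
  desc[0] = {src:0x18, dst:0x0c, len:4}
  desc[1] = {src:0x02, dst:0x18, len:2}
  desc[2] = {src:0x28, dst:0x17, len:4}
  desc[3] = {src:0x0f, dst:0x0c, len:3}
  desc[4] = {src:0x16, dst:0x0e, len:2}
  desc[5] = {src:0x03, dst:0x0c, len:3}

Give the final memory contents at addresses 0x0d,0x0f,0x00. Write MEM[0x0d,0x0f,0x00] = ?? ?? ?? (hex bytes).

MEM[0x0d,0x0f,0x00] = 48 1c 97

  after D0: wrote 4B at 0x0c = 6bf56f14
  after D1: wrote 2B at 0x18 = 8430
  after D2: wrote 4B at 0x17 = 1cb6986d
  after D3: wrote 3B at 0x0c = 144f1b
  after D4: wrote 2B at 0x0e = a91c
  after D5: wrote 3B at 0x0c = 3048ab
query mem[0x0d]=0x48, mem[0x0f]=0x1c, mem[0x00]=0x97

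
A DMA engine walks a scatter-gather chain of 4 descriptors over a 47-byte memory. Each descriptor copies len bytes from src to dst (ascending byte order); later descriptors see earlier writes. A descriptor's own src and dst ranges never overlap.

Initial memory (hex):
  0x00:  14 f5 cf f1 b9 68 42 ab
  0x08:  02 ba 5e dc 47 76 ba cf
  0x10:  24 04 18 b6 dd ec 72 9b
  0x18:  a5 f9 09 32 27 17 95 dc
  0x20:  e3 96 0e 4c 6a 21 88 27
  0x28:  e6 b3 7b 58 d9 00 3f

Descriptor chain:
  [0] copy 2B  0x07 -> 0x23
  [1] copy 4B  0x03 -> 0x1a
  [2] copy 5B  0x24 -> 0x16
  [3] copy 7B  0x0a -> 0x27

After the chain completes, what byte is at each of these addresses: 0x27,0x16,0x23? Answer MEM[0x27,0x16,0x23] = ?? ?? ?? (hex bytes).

  after D0: wrote 2B at 0x23 = ab02
  after D1: wrote 4B at 0x1a = f1b96842
  after D2: wrote 5B at 0x16 = 02218827e6
  after D3: wrote 7B at 0x27 = 5edc4776bacf24
query mem[0x27]=0x5e, mem[0x16]=0x02, mem[0x23]=0xab

MEM[0x27,0x16,0x23] = 5e 02 ab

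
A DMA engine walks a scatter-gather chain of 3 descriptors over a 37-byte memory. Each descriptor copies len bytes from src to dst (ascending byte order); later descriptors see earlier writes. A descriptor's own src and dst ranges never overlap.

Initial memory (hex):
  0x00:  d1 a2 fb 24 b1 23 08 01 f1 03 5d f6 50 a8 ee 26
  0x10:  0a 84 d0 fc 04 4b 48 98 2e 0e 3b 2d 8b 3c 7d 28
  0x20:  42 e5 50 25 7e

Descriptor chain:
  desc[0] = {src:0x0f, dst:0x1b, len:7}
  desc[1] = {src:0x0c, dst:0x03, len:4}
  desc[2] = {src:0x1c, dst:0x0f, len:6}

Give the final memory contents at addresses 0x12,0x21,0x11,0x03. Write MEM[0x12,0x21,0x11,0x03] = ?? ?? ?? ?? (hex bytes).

D0: mem[0x1b..0x21] <- [26 0a 84 d0 fc 04 4b]
D1: mem[0x03..0x06] <- [50 a8 ee 26]
D2: mem[0x0f..0x14] <- [0a 84 d0 fc 04 4b]
query mem[0x12]=0xfc, mem[0x21]=0x4b, mem[0x11]=0xd0, mem[0x03]=0x50

MEM[0x12,0x21,0x11,0x03] = fc 4b d0 50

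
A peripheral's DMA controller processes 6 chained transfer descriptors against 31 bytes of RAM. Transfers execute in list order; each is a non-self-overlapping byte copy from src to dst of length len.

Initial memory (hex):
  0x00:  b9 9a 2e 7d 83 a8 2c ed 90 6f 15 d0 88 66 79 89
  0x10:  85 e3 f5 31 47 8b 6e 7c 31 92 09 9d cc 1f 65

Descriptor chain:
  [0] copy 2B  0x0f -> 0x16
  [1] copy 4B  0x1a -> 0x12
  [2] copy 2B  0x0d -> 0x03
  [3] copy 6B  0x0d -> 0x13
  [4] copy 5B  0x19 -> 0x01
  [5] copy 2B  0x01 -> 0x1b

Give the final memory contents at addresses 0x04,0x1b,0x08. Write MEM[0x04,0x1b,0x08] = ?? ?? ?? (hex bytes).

MEM[0x04,0x1b,0x08] = cc 92 90

D0: mem[0x16..0x17] <- [89 85]
D1: mem[0x12..0x15] <- [09 9d cc 1f]
D2: mem[0x03..0x04] <- [66 79]
D3: mem[0x13..0x18] <- [66 79 89 85 e3 09]
D4: mem[0x01..0x05] <- [92 09 9d cc 1f]
D5: mem[0x1b..0x1c] <- [92 09]
query mem[0x04]=0xcc, mem[0x1b]=0x92, mem[0x08]=0x90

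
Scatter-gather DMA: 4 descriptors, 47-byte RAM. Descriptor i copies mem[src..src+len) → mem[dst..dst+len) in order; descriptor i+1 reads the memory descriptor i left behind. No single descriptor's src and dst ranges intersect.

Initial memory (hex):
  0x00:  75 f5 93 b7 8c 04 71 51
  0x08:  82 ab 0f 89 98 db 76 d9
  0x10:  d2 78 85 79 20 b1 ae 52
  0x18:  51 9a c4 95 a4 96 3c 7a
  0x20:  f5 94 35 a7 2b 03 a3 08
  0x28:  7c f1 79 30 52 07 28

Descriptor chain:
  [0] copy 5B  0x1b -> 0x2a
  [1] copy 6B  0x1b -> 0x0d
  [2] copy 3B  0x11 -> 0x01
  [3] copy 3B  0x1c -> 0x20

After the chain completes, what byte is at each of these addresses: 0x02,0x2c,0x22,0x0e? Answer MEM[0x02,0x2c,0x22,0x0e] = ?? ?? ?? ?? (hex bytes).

  after D0: wrote 5B at 0x2a = 95a4963c7a
  after D1: wrote 6B at 0x0d = 95a4963c7af5
  after D2: wrote 3B at 0x01 = 7af579
  after D3: wrote 3B at 0x20 = a4963c
query mem[0x02]=0xf5, mem[0x2c]=0x96, mem[0x22]=0x3c, mem[0x0e]=0xa4

MEM[0x02,0x2c,0x22,0x0e] = f5 96 3c a4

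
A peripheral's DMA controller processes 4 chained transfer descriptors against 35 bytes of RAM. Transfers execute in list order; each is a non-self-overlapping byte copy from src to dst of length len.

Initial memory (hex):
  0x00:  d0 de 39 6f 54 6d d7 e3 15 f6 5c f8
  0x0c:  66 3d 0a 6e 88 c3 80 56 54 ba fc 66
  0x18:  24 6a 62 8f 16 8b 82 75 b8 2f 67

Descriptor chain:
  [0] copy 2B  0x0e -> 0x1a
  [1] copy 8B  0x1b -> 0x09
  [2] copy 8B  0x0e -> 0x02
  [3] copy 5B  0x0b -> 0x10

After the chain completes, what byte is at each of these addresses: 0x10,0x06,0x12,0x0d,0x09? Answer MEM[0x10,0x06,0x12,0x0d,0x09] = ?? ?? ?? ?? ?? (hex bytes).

MEM[0x10,0x06,0x12,0x0d,0x09] = 8b 80 75 75 ba

  after D0: wrote 2B at 0x1a = 0a6e
  after D1: wrote 8B at 0x09 = 6e168b8275b82f67
  after D2: wrote 8B at 0x02 = b82f67c3805654ba
  after D3: wrote 5B at 0x10 = 8b8275b82f
query mem[0x10]=0x8b, mem[0x06]=0x80, mem[0x12]=0x75, mem[0x0d]=0x75, mem[0x09]=0xba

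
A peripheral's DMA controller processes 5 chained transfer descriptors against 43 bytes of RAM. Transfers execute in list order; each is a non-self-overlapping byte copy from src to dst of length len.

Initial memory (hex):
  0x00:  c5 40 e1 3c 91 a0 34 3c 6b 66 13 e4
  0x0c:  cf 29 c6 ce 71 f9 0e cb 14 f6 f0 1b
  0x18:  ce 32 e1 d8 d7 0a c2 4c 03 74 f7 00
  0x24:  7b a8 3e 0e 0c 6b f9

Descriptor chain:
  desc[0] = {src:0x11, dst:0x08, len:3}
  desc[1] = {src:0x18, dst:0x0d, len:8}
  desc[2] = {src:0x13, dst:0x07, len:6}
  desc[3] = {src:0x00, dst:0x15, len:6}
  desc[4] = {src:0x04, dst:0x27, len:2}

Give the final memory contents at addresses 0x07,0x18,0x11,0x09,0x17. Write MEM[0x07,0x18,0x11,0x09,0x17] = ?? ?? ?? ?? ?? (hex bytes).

[0] 0x11->0x08 len=3 : f9 0e cb
[1] 0x18->0x0d len=8 : ce 32 e1 d8 d7 0a c2 4c
[2] 0x13->0x07 len=6 : c2 4c f6 f0 1b ce
[3] 0x00->0x15 len=6 : c5 40 e1 3c 91 a0
[4] 0x04->0x27 len=2 : 91 a0
query mem[0x07]=0xc2, mem[0x18]=0x3c, mem[0x11]=0xd7, mem[0x09]=0xf6, mem[0x17]=0xe1

MEM[0x07,0x18,0x11,0x09,0x17] = c2 3c d7 f6 e1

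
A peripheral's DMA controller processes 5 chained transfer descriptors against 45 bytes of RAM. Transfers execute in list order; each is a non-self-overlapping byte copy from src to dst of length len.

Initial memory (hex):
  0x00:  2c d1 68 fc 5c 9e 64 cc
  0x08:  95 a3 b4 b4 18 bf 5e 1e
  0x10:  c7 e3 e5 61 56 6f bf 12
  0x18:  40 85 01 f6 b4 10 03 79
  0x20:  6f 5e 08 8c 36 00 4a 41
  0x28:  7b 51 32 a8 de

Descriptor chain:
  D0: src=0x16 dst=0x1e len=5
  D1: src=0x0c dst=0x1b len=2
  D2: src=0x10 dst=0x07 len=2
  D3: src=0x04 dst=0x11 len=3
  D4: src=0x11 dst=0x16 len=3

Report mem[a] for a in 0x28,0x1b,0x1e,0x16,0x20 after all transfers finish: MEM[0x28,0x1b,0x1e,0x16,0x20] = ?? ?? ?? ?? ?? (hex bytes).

  after D0: wrote 5B at 0x1e = bf12408501
  after D1: wrote 2B at 0x1b = 18bf
  after D2: wrote 2B at 0x07 = c7e3
  after D3: wrote 3B at 0x11 = 5c9e64
  after D4: wrote 3B at 0x16 = 5c9e64
query mem[0x28]=0x7b, mem[0x1b]=0x18, mem[0x1e]=0xbf, mem[0x16]=0x5c, mem[0x20]=0x40

MEM[0x28,0x1b,0x1e,0x16,0x20] = 7b 18 bf 5c 40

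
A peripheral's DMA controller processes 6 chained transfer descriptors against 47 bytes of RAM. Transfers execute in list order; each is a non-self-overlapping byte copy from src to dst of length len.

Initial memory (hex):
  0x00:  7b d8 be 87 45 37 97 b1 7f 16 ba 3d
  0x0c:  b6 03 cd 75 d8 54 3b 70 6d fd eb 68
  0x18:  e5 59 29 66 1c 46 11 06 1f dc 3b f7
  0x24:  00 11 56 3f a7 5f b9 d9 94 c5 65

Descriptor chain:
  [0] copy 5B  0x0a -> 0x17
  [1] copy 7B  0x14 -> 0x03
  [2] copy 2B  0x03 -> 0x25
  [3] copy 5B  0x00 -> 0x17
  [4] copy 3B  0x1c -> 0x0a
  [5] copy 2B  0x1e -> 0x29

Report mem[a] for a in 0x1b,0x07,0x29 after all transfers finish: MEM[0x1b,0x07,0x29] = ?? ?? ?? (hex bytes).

#0 dst[0x17+5] := {0xba,0x3d,0xb6,0x03,0xcd}
#1 dst[0x03+7] := {0x6d,0xfd,0xeb,0xba,0x3d,0xb6,0x03}
#2 dst[0x25+2] := {0x6d,0xfd}
#3 dst[0x17+5] := {0x7b,0xd8,0xbe,0x6d,0xfd}
#4 dst[0x0a+3] := {0x1c,0x46,0x11}
#5 dst[0x29+2] := {0x11,0x06}
query mem[0x1b]=0xfd, mem[0x07]=0x3d, mem[0x29]=0x11

MEM[0x1b,0x07,0x29] = fd 3d 11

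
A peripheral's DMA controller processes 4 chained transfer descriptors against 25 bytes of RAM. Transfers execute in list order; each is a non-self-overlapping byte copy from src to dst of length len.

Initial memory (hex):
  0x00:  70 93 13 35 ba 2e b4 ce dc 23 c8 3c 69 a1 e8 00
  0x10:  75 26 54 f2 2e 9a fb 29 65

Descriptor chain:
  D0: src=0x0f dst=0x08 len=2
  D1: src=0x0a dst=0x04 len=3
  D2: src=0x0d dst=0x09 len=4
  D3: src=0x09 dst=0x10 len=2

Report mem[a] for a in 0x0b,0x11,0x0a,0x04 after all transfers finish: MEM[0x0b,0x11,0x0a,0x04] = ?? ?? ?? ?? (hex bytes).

MEM[0x0b,0x11,0x0a,0x04] = 00 e8 e8 c8

#0 dst[0x08+2] := {0x00,0x75}
#1 dst[0x04+3] := {0xc8,0x3c,0x69}
#2 dst[0x09+4] := {0xa1,0xe8,0x00,0x75}
#3 dst[0x10+2] := {0xa1,0xe8}
query mem[0x0b]=0x00, mem[0x11]=0xe8, mem[0x0a]=0xe8, mem[0x04]=0xc8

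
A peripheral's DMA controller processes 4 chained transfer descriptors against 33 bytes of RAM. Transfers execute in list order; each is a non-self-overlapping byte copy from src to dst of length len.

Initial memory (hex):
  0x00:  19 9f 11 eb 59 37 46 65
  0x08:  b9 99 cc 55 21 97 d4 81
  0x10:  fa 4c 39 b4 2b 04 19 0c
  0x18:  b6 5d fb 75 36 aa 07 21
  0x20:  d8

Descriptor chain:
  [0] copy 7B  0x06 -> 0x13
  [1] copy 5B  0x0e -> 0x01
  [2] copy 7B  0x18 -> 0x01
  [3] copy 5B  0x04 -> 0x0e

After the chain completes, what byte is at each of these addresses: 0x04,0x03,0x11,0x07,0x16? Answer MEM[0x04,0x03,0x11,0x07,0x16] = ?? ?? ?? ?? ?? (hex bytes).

  after D0: wrote 7B at 0x13 = 4665b999cc5521
  after D1: wrote 5B at 0x01 = d481fa4c39
  after D2: wrote 7B at 0x01 = 5521fb7536aa07
  after D3: wrote 5B at 0x0e = 7536aa07b9
query mem[0x04]=0x75, mem[0x03]=0xfb, mem[0x11]=0x07, mem[0x07]=0x07, mem[0x16]=0x99

MEM[0x04,0x03,0x11,0x07,0x16] = 75 fb 07 07 99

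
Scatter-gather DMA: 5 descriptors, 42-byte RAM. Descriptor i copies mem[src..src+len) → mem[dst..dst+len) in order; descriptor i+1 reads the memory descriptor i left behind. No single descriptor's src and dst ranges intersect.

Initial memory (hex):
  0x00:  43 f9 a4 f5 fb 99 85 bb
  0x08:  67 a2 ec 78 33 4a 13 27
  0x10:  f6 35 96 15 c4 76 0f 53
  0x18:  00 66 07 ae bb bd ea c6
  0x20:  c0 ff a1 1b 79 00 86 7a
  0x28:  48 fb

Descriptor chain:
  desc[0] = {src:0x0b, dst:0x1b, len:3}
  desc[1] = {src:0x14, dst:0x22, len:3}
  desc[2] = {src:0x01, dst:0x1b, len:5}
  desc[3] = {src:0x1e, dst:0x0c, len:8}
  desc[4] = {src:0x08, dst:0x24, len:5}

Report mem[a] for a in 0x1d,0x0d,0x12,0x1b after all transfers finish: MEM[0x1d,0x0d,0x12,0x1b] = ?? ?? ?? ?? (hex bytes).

#0 dst[0x1b+3] := {0x78,0x33,0x4a}
#1 dst[0x22+3] := {0xc4,0x76,0x0f}
#2 dst[0x1b+5] := {0xf9,0xa4,0xf5,0xfb,0x99}
#3 dst[0x0c+8] := {0xfb,0x99,0xc0,0xff,0xc4,0x76,0x0f,0x00}
#4 dst[0x24+5] := {0x67,0xa2,0xec,0x78,0xfb}
query mem[0x1d]=0xf5, mem[0x0d]=0x99, mem[0x12]=0x0f, mem[0x1b]=0xf9

MEM[0x1d,0x0d,0x12,0x1b] = f5 99 0f f9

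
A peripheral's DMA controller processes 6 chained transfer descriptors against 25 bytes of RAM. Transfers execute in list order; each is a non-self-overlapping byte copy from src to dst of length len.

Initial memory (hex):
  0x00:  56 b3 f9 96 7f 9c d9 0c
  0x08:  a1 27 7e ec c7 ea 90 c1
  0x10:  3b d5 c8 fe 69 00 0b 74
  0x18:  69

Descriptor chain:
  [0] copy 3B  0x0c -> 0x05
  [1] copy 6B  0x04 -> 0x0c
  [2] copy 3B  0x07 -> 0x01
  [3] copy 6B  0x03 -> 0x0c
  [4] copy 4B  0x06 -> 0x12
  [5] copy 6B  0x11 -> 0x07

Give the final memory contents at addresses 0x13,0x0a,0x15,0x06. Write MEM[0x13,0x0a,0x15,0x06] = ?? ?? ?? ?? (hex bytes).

  after D0: wrote 3B at 0x05 = c7ea90
  after D1: wrote 6B at 0x0c = 7fc7ea90a127
  after D2: wrote 3B at 0x01 = 90a127
  after D3: wrote 6B at 0x0c = 277fc7ea90a1
  after D4: wrote 4B at 0x12 = ea90a127
  after D5: wrote 6B at 0x07 = a1ea90a1270b
query mem[0x13]=0x90, mem[0x0a]=0xa1, mem[0x15]=0x27, mem[0x06]=0xea

MEM[0x13,0x0a,0x15,0x06] = 90 a1 27 ea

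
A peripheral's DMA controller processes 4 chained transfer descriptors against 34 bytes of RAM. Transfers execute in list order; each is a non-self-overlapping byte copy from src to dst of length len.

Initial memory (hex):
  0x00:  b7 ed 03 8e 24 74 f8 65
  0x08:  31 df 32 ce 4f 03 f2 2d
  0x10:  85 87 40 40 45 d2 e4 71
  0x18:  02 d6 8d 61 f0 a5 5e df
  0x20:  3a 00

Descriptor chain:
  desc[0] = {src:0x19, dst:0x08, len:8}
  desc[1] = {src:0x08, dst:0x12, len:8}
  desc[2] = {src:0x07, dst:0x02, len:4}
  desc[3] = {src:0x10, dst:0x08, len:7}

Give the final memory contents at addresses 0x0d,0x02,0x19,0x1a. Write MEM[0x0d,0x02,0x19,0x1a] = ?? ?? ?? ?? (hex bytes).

MEM[0x0d,0x02,0x19,0x1a] = f0 65 3a 8d

[0] 0x19->0x08 len=8 : d6 8d 61 f0 a5 5e df 3a
[1] 0x08->0x12 len=8 : d6 8d 61 f0 a5 5e df 3a
[2] 0x07->0x02 len=4 : 65 d6 8d 61
[3] 0x10->0x08 len=7 : 85 87 d6 8d 61 f0 a5
query mem[0x0d]=0xf0, mem[0x02]=0x65, mem[0x19]=0x3a, mem[0x1a]=0x8d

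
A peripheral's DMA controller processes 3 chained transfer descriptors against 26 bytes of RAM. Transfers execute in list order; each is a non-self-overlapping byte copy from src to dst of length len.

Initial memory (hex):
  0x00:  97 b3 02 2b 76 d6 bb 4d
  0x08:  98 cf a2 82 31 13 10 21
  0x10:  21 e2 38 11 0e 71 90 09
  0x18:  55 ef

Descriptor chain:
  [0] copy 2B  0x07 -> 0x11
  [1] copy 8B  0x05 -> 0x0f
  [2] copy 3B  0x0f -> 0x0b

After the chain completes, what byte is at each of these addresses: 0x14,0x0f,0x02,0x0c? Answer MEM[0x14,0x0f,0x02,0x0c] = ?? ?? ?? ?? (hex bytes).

[0] 0x07->0x11 len=2 : 4d 98
[1] 0x05->0x0f len=8 : d6 bb 4d 98 cf a2 82 31
[2] 0x0f->0x0b len=3 : d6 bb 4d
query mem[0x14]=0xa2, mem[0x0f]=0xd6, mem[0x02]=0x02, mem[0x0c]=0xbb

MEM[0x14,0x0f,0x02,0x0c] = a2 d6 02 bb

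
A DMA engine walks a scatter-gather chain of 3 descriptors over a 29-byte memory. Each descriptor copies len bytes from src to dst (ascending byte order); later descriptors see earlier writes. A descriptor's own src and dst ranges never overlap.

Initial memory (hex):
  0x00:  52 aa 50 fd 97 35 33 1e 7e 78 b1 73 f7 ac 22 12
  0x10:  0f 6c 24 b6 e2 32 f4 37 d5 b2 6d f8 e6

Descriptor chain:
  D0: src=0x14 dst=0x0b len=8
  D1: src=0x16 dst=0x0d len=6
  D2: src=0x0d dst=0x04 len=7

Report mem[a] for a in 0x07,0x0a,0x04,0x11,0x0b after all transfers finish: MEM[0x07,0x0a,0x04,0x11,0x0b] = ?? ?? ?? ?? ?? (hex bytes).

#0 dst[0x0b+8] := {0xe2,0x32,0xf4,0x37,0xd5,0xb2,0x6d,0xf8}
#1 dst[0x0d+6] := {0xf4,0x37,0xd5,0xb2,0x6d,0xf8}
#2 dst[0x04+7] := {0xf4,0x37,0xd5,0xb2,0x6d,0xf8,0xb6}
query mem[0x07]=0xb2, mem[0x0a]=0xb6, mem[0x04]=0xf4, mem[0x11]=0x6d, mem[0x0b]=0xe2

MEM[0x07,0x0a,0x04,0x11,0x0b] = b2 b6 f4 6d e2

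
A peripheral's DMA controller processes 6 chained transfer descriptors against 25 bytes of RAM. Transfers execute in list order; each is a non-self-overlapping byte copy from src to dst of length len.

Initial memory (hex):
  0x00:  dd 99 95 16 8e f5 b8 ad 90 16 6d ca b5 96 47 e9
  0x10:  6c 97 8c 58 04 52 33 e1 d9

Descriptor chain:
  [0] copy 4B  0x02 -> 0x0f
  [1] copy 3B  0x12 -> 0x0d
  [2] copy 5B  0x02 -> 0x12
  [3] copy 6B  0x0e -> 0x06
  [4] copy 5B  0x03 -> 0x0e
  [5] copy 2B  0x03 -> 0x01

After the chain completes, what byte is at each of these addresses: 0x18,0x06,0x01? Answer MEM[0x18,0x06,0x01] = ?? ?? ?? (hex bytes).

D0: mem[0x0f..0x12] <- [95 16 8e f5]
D1: mem[0x0d..0x0f] <- [f5 58 04]
D2: mem[0x12..0x16] <- [95 16 8e f5 b8]
D3: mem[0x06..0x0b] <- [58 04 16 8e 95 16]
D4: mem[0x0e..0x12] <- [16 8e f5 58 04]
D5: mem[0x01..0x02] <- [16 8e]
query mem[0x18]=0xd9, mem[0x06]=0x58, mem[0x01]=0x16

MEM[0x18,0x06,0x01] = d9 58 16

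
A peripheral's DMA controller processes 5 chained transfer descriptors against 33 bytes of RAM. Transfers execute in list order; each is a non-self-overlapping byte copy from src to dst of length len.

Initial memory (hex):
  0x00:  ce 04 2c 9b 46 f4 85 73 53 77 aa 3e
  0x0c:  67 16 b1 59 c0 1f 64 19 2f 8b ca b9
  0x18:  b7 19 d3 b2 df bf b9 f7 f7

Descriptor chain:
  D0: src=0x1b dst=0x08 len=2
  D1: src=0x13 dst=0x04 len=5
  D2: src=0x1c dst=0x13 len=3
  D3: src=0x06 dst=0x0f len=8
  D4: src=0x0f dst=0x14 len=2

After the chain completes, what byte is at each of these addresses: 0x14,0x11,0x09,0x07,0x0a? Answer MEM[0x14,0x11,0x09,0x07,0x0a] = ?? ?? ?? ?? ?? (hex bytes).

D0: mem[0x08..0x09] <- [b2 df]
D1: mem[0x04..0x08] <- [19 2f 8b ca b9]
D2: mem[0x13..0x15] <- [df bf b9]
D3: mem[0x0f..0x16] <- [8b ca b9 df aa 3e 67 16]
D4: mem[0x14..0x15] <- [8b ca]
query mem[0x14]=0x8b, mem[0x11]=0xb9, mem[0x09]=0xdf, mem[0x07]=0xca, mem[0x0a]=0xaa

MEM[0x14,0x11,0x09,0x07,0x0a] = 8b b9 df ca aa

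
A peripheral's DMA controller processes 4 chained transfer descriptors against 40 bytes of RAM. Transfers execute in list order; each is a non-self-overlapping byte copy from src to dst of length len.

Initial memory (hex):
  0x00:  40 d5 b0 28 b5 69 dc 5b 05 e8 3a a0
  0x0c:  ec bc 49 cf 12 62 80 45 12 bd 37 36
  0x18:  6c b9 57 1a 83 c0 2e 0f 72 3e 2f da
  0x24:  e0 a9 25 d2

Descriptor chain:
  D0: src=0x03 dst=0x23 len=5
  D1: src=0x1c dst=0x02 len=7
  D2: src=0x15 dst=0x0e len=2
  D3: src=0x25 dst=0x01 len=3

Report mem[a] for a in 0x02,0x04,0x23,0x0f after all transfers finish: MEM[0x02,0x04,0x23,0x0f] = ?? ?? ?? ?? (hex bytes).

[0] 0x03->0x23 len=5 : 28 b5 69 dc 5b
[1] 0x1c->0x02 len=7 : 83 c0 2e 0f 72 3e 2f
[2] 0x15->0x0e len=2 : bd 37
[3] 0x25->0x01 len=3 : 69 dc 5b
query mem[0x02]=0xdc, mem[0x04]=0x2e, mem[0x23]=0x28, mem[0x0f]=0x37

MEM[0x02,0x04,0x23,0x0f] = dc 2e 28 37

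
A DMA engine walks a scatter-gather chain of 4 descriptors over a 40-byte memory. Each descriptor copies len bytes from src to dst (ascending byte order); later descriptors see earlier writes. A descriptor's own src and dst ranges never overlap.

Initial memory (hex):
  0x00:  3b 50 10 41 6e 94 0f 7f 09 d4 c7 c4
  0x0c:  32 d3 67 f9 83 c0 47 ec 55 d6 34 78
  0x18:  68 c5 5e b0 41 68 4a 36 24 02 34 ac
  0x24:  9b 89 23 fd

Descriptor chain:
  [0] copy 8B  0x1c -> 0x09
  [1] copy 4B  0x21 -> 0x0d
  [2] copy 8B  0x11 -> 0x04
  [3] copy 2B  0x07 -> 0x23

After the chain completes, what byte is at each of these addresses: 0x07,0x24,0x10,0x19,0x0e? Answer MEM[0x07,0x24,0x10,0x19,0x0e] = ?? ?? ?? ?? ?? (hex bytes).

MEM[0x07,0x24,0x10,0x19,0x0e] = 55 d6 9b c5 34

#0 dst[0x09+8] := {0x41,0x68,0x4a,0x36,0x24,0x02,0x34,0xac}
#1 dst[0x0d+4] := {0x02,0x34,0xac,0x9b}
#2 dst[0x04+8] := {0xc0,0x47,0xec,0x55,0xd6,0x34,0x78,0x68}
#3 dst[0x23+2] := {0x55,0xd6}
query mem[0x07]=0x55, mem[0x24]=0xd6, mem[0x10]=0x9b, mem[0x19]=0xc5, mem[0x0e]=0x34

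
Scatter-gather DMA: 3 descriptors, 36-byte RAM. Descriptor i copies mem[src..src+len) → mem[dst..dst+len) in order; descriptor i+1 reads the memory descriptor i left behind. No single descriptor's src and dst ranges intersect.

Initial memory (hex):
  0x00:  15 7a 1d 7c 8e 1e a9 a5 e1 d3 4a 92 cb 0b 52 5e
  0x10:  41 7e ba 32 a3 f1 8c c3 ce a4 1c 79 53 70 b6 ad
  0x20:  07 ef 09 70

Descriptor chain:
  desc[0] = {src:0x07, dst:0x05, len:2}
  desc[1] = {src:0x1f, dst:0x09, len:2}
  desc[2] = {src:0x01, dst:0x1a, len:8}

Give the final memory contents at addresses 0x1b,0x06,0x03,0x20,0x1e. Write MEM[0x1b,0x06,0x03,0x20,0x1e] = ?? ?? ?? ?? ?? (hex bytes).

MEM[0x1b,0x06,0x03,0x20,0x1e] = 1d e1 7c a5 a5

  after D0: wrote 2B at 0x05 = a5e1
  after D1: wrote 2B at 0x09 = ad07
  after D2: wrote 8B at 0x1a = 7a1d7c8ea5e1a5e1
query mem[0x1b]=0x1d, mem[0x06]=0xe1, mem[0x03]=0x7c, mem[0x20]=0xa5, mem[0x1e]=0xa5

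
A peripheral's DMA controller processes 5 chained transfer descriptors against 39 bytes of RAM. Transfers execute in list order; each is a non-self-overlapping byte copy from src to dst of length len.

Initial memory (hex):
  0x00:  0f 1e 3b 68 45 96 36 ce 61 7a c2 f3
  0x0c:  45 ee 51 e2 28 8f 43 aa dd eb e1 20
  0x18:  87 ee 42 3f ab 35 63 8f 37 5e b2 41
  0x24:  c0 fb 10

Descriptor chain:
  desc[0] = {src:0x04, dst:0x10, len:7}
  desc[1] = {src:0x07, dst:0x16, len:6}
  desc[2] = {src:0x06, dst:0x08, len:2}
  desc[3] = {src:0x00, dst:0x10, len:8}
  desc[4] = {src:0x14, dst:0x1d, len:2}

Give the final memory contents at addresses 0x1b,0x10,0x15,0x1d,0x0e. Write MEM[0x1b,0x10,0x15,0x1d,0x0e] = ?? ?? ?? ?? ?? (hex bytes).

D0: mem[0x10..0x16] <- [45 96 36 ce 61 7a c2]
D1: mem[0x16..0x1b] <- [ce 61 7a c2 f3 45]
D2: mem[0x08..0x09] <- [36 ce]
D3: mem[0x10..0x17] <- [0f 1e 3b 68 45 96 36 ce]
D4: mem[0x1d..0x1e] <- [45 96]
query mem[0x1b]=0x45, mem[0x10]=0x0f, mem[0x15]=0x96, mem[0x1d]=0x45, mem[0x0e]=0x51

MEM[0x1b,0x10,0x15,0x1d,0x0e] = 45 0f 96 45 51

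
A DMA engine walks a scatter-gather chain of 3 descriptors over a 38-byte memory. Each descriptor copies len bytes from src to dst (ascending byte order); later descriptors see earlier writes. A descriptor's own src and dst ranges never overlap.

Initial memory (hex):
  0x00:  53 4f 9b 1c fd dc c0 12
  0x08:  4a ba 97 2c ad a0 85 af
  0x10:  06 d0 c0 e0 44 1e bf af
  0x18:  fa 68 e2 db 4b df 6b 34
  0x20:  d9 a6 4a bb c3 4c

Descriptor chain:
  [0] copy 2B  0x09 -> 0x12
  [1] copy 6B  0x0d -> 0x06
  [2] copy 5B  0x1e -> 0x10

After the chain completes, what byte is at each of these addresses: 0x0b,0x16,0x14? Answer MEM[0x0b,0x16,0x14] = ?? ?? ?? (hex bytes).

MEM[0x0b,0x16,0x14] = ba bf 4a

[0] 0x09->0x12 len=2 : ba 97
[1] 0x0d->0x06 len=6 : a0 85 af 06 d0 ba
[2] 0x1e->0x10 len=5 : 6b 34 d9 a6 4a
query mem[0x0b]=0xba, mem[0x16]=0xbf, mem[0x14]=0x4a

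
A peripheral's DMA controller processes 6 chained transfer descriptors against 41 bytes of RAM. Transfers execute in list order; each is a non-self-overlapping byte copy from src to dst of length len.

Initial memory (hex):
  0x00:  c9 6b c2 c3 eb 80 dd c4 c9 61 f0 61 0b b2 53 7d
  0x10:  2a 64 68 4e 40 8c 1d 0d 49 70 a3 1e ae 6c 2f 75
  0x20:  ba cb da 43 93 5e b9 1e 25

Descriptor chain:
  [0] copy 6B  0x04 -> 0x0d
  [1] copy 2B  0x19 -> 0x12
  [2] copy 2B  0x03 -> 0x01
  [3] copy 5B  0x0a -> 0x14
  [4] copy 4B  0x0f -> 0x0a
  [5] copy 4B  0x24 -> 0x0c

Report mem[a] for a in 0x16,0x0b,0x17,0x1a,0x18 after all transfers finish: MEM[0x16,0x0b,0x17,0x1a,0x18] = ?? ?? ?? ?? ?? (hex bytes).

MEM[0x16,0x0b,0x17,0x1a,0x18] = 0b c4 eb a3 80

D0: mem[0x0d..0x12] <- [eb 80 dd c4 c9 61]
D1: mem[0x12..0x13] <- [70 a3]
D2: mem[0x01..0x02] <- [c3 eb]
D3: mem[0x14..0x18] <- [f0 61 0b eb 80]
D4: mem[0x0a..0x0d] <- [dd c4 c9 70]
D5: mem[0x0c..0x0f] <- [93 5e b9 1e]
query mem[0x16]=0x0b, mem[0x0b]=0xc4, mem[0x17]=0xeb, mem[0x1a]=0xa3, mem[0x18]=0x80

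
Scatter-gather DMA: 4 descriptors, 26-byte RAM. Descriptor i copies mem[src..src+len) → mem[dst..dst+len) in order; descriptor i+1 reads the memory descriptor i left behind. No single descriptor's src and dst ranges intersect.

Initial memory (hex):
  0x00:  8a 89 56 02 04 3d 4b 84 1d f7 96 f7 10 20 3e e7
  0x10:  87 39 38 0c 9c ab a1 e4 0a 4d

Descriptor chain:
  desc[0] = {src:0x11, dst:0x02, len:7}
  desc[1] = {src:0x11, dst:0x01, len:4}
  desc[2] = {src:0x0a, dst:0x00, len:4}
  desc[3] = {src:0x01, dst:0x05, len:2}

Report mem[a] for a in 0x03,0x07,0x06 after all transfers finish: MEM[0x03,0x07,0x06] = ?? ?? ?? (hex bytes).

MEM[0x03,0x07,0x06] = 20 a1 10

  after D0: wrote 7B at 0x02 = 39380c9caba1e4
  after D1: wrote 4B at 0x01 = 39380c9c
  after D2: wrote 4B at 0x00 = 96f71020
  after D3: wrote 2B at 0x05 = f710
query mem[0x03]=0x20, mem[0x07]=0xa1, mem[0x06]=0x10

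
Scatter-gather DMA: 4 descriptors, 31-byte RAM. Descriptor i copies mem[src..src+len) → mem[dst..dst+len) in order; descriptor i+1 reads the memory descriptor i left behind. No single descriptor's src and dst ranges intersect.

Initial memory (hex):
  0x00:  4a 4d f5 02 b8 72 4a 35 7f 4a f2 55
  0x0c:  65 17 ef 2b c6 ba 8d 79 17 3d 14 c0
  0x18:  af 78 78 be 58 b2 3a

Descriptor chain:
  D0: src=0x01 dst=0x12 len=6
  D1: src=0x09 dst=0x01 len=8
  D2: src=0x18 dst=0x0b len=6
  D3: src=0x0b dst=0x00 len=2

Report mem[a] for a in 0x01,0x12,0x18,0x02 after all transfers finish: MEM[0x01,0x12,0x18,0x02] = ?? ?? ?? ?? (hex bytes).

#0 dst[0x12+6] := {0x4d,0xf5,0x02,0xb8,0x72,0x4a}
#1 dst[0x01+8] := {0x4a,0xf2,0x55,0x65,0x17,0xef,0x2b,0xc6}
#2 dst[0x0b+6] := {0xaf,0x78,0x78,0xbe,0x58,0xb2}
#3 dst[0x00+2] := {0xaf,0x78}
query mem[0x01]=0x78, mem[0x12]=0x4d, mem[0x18]=0xaf, mem[0x02]=0xf2

MEM[0x01,0x12,0x18,0x02] = 78 4d af f2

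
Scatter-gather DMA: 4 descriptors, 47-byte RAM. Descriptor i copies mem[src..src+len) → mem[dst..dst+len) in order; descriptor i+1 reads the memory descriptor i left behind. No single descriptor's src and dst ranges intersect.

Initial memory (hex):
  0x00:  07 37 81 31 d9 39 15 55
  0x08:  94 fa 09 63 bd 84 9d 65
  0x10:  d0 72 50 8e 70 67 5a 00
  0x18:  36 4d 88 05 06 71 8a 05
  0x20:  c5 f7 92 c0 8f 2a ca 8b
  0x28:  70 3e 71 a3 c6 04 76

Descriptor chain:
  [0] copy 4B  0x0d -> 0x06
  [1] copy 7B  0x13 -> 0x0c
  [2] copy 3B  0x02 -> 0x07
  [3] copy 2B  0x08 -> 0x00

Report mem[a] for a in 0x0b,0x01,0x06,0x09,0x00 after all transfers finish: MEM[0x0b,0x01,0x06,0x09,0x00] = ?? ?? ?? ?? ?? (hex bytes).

MEM[0x0b,0x01,0x06,0x09,0x00] = 63 d9 84 d9 31

#0 dst[0x06+4] := {0x84,0x9d,0x65,0xd0}
#1 dst[0x0c+7] := {0x8e,0x70,0x67,0x5a,0x00,0x36,0x4d}
#2 dst[0x07+3] := {0x81,0x31,0xd9}
#3 dst[0x00+2] := {0x31,0xd9}
query mem[0x0b]=0x63, mem[0x01]=0xd9, mem[0x06]=0x84, mem[0x09]=0xd9, mem[0x00]=0x31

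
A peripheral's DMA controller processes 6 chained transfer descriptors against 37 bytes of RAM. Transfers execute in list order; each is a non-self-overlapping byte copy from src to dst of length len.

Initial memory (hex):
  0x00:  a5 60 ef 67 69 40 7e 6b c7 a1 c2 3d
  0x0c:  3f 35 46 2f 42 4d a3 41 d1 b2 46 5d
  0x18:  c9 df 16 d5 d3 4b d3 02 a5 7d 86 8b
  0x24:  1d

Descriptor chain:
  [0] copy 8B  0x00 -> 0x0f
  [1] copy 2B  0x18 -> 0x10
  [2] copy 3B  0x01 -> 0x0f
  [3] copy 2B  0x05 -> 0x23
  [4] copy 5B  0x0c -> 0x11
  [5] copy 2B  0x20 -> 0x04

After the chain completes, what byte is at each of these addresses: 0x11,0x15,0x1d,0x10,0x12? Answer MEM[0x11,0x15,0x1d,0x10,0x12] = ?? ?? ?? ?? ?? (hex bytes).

MEM[0x11,0x15,0x1d,0x10,0x12] = 3f ef 4b ef 35

#0 dst[0x0f+8] := {0xa5,0x60,0xef,0x67,0x69,0x40,0x7e,0x6b}
#1 dst[0x10+2] := {0xc9,0xdf}
#2 dst[0x0f+3] := {0x60,0xef,0x67}
#3 dst[0x23+2] := {0x40,0x7e}
#4 dst[0x11+5] := {0x3f,0x35,0x46,0x60,0xef}
#5 dst[0x04+2] := {0xa5,0x7d}
query mem[0x11]=0x3f, mem[0x15]=0xef, mem[0x1d]=0x4b, mem[0x10]=0xef, mem[0x12]=0x35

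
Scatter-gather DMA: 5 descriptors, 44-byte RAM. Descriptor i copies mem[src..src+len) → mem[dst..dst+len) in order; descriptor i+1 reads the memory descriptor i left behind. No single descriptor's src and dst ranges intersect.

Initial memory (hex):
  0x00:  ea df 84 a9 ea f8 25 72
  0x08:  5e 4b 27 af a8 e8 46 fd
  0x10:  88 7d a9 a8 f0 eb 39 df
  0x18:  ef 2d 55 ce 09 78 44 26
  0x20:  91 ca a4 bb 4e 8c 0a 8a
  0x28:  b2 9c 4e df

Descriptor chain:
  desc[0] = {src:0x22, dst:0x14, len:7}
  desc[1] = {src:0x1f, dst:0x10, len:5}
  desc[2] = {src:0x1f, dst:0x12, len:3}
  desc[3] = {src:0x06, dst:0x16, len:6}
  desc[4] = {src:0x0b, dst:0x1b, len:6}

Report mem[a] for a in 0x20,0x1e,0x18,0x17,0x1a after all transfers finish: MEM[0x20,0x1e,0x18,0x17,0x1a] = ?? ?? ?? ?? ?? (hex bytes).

MEM[0x20,0x1e,0x18,0x17,0x1a] = 26 46 5e 72 27

[0] 0x22->0x14 len=7 : a4 bb 4e 8c 0a 8a b2
[1] 0x1f->0x10 len=5 : 26 91 ca a4 bb
[2] 0x1f->0x12 len=3 : 26 91 ca
[3] 0x06->0x16 len=6 : 25 72 5e 4b 27 af
[4] 0x0b->0x1b len=6 : af a8 e8 46 fd 26
query mem[0x20]=0x26, mem[0x1e]=0x46, mem[0x18]=0x5e, mem[0x17]=0x72, mem[0x1a]=0x27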